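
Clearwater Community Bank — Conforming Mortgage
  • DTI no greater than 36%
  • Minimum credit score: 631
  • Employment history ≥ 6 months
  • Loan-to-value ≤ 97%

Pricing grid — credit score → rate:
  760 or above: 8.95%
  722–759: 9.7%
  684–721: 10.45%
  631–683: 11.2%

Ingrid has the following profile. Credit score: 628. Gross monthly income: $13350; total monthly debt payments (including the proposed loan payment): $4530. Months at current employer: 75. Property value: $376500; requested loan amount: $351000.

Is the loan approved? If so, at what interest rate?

Denied

Credit score 628 < 631 (below minimum)
LTV = 351,000/376,500 = 93.2% ≤ 97%
Employment 75 ≥ 6 months
DTI: 4,530 ÷ 13,350 = 33.9%, within the 36% cap
Not all requirements met → denied.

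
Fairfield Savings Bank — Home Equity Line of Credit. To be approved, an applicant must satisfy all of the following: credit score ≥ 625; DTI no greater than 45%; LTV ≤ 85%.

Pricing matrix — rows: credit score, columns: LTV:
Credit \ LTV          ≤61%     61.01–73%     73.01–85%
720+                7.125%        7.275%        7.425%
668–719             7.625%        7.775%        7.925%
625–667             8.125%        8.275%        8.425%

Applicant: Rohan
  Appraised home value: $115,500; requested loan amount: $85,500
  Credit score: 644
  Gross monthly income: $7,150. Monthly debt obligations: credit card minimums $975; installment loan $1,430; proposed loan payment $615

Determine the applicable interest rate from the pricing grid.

8.425%

Credit score 644 ≥ 625; Total monthly debts = (975 + 1,430 + 615) = 3,020. Debt-to-income = 3,020/7,150 = 42.2% — meets 45% limit
Loan-to-value = 85,500/115,500 = 74% — pass (85% max)
Credit 644 → row 625–667; LTV 74% → column 73.01–85%. Grid cell → 8.425%.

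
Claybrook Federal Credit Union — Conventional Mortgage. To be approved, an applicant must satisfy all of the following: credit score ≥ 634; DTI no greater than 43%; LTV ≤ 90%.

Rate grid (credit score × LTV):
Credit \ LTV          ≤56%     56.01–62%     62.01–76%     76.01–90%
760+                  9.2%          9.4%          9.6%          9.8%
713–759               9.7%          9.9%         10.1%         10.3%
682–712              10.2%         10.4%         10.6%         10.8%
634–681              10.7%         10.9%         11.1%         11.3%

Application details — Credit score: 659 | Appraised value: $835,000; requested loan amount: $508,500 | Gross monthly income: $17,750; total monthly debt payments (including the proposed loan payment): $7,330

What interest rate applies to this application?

Credit score 659 ≥ 634; DTI = 7,330/17,750 = 41.3% ≤ 43%
LTV = 508,500/835,000 = 60.9% ≤ 90%
Credit 659 → row 634–681; LTV 60.9% → column 56.01–62%. Grid cell → 10.9%.

10.9%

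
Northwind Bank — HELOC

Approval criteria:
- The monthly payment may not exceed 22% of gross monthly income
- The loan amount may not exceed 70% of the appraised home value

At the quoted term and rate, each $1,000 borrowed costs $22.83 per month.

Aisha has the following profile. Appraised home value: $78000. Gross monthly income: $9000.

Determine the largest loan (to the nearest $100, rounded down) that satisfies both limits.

Payment cap: 22% × $9,000 = $1,980/month.
At $22.83 per $1,000, that supports 1,980/22.83 × 1,000 ≈ $86,727 → $86,700.
LTV cap: 70% × $78,000 = $54,600 → $54,600.
Binding constraint: loan-to-value.

$54,600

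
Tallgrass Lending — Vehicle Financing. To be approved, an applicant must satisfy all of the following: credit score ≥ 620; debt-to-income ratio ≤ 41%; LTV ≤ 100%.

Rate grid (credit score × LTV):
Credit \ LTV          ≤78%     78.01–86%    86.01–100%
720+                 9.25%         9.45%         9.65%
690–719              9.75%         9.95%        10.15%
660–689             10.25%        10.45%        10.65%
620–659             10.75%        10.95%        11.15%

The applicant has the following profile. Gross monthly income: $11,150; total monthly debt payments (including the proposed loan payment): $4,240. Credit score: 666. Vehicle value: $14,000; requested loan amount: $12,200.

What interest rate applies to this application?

10.65%

Credit score 666 ≥ 620; Debt-to-income = 4,240/11,150 = 38% — meets 41% limit
Loan-to-value = 12,200/14,000 = 87.1% — pass (100% max)
Credit 666 → row 660–689; LTV 87.1% → column 86.01–100%. Grid cell → 10.65%.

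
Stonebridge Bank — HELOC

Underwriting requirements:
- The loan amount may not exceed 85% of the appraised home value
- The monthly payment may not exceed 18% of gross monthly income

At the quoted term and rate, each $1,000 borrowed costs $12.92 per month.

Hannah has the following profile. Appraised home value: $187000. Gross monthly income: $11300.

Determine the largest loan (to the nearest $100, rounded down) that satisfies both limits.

Payment cap: 18% × $11,300 = $2,034/month.
At $12.92 per $1,000, that supports 2,034/12.92 × 1,000 ≈ $157,430 → $157,400.
LTV cap: 85% × $187,000 = $158,950 → $158,900.
Binding constraint: payment-to-income.

$157,400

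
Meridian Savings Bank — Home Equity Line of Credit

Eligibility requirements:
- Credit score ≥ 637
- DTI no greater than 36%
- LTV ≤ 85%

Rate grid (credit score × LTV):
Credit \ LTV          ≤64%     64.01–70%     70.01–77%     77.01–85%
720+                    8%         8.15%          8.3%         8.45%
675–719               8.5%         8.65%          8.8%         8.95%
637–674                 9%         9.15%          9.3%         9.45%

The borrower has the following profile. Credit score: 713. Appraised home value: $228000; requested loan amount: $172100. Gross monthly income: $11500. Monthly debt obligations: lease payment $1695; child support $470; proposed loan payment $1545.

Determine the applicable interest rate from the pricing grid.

8.8%

Credit score 713 ≥ 637; Total monthly debts = (1,695 + 470 + 1,545) = 3,710. DTI = 3,710/11,500 = 32.3% ≤ 36%
LTV = 172,100/228,000 = 75.5% ≤ 85%
Credit 713 → row 675–719; LTV 75.5% → column 70.01–77%. Grid cell → 8.8%.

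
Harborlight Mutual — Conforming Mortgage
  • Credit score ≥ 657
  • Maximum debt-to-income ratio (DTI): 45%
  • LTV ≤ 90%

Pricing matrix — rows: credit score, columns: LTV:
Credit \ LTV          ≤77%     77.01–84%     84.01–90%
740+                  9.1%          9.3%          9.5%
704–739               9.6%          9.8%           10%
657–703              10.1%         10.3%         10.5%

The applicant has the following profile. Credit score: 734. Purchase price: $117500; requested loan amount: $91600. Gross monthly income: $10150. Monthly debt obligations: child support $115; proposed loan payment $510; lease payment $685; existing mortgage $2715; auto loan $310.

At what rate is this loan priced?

Credit score 734 ≥ 657; Total monthly debts = (115 + 510 + 685 + 2,715 + 310) = 4,335. DTI: 4,335 ÷ 10,150 = 42.7%, within the 45% cap
LTV: 91,600 ÷ 117,500 = 78%, within 90% cap
Credit 734 → row 704–739; LTV 78% → column 77.01–84%. Grid cell → 9.8%.

9.8%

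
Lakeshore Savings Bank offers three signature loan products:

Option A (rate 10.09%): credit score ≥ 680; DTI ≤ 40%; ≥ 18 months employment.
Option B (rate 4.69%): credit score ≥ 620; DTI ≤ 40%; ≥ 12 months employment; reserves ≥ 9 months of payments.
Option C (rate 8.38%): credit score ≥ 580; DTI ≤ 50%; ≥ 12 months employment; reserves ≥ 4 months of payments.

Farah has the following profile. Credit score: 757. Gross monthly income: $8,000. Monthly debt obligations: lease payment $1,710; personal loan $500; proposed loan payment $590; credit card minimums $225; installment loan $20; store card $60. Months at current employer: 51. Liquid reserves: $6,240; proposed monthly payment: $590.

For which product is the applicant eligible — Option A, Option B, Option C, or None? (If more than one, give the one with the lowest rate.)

Total debts = (1,710 + 500 + 590 + 225 + 20 + 60) = 3,105; DTI = 3,105/8,000 = 38.8%.
Reserves = 6,240/590 = 10.6 months.
Option A: score 757 ≥ 680; DTI 38.8% ≤ 40%; employment 51 ≥ 18 mo → qualifies.
Option B: score 757 ≥ 620; DTI 38.8% ≤ 40%; employment 51 ≥ 12 mo; reserves 10.6 ≥ 9 mo → qualifies.
Option C: score 757 ≥ 580; DTI 38.8% ≤ 50%; employment 51 ≥ 12 mo; reserves 10.6 ≥ 4 mo → qualifies.
Qualifying: Option A, Option B, Option C. Lowest rate is 4.69% → Option B.

Option B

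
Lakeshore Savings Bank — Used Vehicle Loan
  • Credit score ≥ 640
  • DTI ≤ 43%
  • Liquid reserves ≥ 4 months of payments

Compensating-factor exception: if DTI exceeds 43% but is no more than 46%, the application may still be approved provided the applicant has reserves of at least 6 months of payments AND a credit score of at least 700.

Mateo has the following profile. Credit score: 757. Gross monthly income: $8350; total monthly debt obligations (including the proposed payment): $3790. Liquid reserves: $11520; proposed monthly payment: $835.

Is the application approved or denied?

Approved

Credit score 757 ≥ 640 (meets base)
DTI = 3,790/8,350 = 45.4% > 43% — standard DTI limit exceeded.
Reserves = 11,520/835 = 13.8 months ≥ 4
DTI 45.4% is within the 43%–46% exception band; checking compensating factors.
Reserves 13.8 ≥ 6 months; credit score 757 ≥ 700.
Both compensating conditions met → exception applies.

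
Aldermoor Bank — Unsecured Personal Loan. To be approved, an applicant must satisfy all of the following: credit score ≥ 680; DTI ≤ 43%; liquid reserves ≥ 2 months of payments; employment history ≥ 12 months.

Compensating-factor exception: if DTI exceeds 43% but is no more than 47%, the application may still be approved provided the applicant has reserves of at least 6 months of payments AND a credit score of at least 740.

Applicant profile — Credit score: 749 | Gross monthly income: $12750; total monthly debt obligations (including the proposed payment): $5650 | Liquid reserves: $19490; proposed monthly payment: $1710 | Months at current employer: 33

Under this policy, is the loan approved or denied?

Credit score 749 ≥ 680 (meets base)
DTI = 5,650/12,750 = 44.3% > 43% — standard DTI limit exceeded.
Reserves = 19,490/1,710 = 11.4 months ≥ 2
Employment 33 ≥ 12 months
44.3% falls in the override range (43%–47%), so the compensating-factor test applies.
Override check — reserves: 11.4 mo (ok); score: 749 (ok).
Both compensating conditions met → exception applies.

Approved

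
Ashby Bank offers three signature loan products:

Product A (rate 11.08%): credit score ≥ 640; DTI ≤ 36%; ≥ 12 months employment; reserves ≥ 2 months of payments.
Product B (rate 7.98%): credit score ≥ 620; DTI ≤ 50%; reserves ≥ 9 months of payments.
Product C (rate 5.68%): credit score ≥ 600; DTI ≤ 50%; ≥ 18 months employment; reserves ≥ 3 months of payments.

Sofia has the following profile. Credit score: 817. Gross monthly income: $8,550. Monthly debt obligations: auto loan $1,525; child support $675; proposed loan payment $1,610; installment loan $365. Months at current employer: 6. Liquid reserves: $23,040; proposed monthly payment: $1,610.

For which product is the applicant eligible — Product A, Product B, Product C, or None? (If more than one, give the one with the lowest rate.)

Total debts = (1,525 + 675 + 1,610 + 365) = 4,175; DTI = 4,175/8,550 = 48.8%.
Reserves = 23,040/1,610 = 14.3 months.
Product A: score 817 ≥ 640; DTI 48.8% > 36%; employment 6 < 12 mo; reserves 14.3 ≥ 2 mo → does not qualify.
Product B: score 817 ≥ 620; DTI 48.8% ≤ 50%; reserves 14.3 ≥ 9 mo → qualifies.
Product C: score 817 ≥ 600; DTI 48.8% ≤ 50%; employment 6 < 18 mo; reserves 14.3 ≥ 3 mo → does not qualify.

Product B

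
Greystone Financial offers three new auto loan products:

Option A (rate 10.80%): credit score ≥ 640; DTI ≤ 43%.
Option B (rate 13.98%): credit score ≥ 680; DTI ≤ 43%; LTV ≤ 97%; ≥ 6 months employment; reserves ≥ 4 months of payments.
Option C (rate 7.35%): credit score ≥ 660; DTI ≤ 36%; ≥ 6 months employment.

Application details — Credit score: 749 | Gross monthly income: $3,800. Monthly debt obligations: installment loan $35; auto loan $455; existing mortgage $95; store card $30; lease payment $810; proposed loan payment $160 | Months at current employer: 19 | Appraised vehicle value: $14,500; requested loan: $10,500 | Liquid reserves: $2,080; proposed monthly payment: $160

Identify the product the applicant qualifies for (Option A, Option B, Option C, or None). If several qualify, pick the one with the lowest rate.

Total debts = (35 + 455 + 95 + 30 + 810 + 160) = 1,585; DTI = 1,585/3,800 = 41.7%.
LTV = 10,500/14,500 = 72.4%.
Reserves = 2,080/160 = 13.0 months.
Option A: score 749 ≥ 640; DTI 41.7% ≤ 43% → qualifies.
Option B: score 749 ≥ 680; DTI 41.7% ≤ 43%; LTV 72.4% ≤ 97%; employment 19 ≥ 6 mo; reserves 13.0 ≥ 4 mo → qualifies.
Option C: score 749 ≥ 660; DTI 41.7% > 36%; employment 19 ≥ 6 mo → does not qualify.
Qualifying: Option A, Option B. Lowest rate is 10.80% → Option A.

Option A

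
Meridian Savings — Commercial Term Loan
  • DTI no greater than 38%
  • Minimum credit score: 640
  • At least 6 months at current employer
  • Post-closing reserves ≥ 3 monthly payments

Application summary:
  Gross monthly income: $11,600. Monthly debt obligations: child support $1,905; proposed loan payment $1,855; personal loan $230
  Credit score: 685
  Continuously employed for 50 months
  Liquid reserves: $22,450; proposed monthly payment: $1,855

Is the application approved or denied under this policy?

Total monthly debts = (1,905 + 1,855 + 230) = 3,990. DTI = 3,990/11,600 = 34.4% ≤ 38%
Credit score 685 ≥ 640 (meets)
Employment 50 ≥ 6 months
Reserves = 22,450/1,855 = 12.1 months ≥ 3
All criteria satisfied.

Approved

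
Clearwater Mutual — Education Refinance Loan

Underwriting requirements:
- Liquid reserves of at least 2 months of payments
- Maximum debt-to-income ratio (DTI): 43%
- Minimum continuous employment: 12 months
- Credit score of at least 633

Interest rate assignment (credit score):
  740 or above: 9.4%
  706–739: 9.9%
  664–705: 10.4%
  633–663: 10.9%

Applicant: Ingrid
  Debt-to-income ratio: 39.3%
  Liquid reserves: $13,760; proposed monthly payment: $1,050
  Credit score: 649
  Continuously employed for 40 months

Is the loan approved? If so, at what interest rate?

Credit score 649 ≥ 633 (meets minimum)
Reserves = 13,760/1,050 = 13.1 months ≥ 2
DTI 39.3% ≤ 43%
Employment 40 ≥ 12 months
All requirements met. Score 649 falls in the 633–663 tier → 10.9%.

Approved at 10.9%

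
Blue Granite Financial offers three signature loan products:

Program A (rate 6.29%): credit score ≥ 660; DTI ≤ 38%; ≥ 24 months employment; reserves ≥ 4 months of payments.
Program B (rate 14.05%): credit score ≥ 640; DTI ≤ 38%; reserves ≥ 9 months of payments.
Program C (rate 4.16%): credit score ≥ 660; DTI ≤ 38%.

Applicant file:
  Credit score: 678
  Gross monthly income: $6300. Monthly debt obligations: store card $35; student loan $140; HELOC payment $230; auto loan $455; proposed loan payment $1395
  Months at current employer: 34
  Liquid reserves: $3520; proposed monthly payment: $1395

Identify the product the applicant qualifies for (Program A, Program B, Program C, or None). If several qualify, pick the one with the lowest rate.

Program C

Total debts = (35 + 140 + 230 + 455 + 1,395) = 2,255; DTI = 2,255/6,300 = 35.8%.
Reserves = 3,520/1,395 = 2.5 months.
Program A: score 678 ≥ 660; DTI 35.8% ≤ 38%; employment 34 ≥ 24 mo; reserves 2.5 < 4 mo → does not qualify.
Program B: score 678 ≥ 640; DTI 35.8% ≤ 38%; reserves 2.5 < 9 mo → does not qualify.
Program C: score 678 ≥ 660; DTI 35.8% ≤ 38% → qualifies.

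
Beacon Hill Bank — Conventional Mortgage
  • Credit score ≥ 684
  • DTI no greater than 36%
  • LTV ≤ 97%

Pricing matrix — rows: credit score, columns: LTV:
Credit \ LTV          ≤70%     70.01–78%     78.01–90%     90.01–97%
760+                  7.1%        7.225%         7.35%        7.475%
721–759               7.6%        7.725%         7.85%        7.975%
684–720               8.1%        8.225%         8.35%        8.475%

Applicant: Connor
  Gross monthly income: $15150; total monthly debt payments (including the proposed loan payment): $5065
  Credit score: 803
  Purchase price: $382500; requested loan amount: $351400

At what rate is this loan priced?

7.475%

Credit score 803 ≥ 684; DTI: 5,065 ÷ 15,150 = 33.4%, within the 36% cap
LTV: 351,400 ÷ 382,500 = 91.9%, within 97% cap
Score 803 is in the 760+ band; LTV 91.9% is in the 90.01–97% band → 7.475%.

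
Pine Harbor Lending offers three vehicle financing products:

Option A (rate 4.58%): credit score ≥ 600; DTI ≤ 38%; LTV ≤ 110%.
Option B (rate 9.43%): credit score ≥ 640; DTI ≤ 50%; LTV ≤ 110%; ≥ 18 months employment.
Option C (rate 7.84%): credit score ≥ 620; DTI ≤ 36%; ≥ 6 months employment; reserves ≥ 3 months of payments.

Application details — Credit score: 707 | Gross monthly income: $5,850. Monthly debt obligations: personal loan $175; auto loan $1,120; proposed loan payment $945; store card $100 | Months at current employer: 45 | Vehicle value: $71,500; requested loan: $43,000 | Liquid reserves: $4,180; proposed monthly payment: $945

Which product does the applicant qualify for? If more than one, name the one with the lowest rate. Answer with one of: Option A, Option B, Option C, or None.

Option B

Total debts = (175 + 1,120 + 945 + 100) = 2,340; DTI = 2,340/5,850 = 40%.
LTV = 43,000/71,500 = 60.1%.
Reserves = 4,180/945 = 4.4 months.
Option A: score 707 ≥ 600; DTI 40% > 38%; LTV 60.1% ≤ 110% → does not qualify.
Option B: score 707 ≥ 640; DTI 40% ≤ 50%; LTV 60.1% ≤ 110%; employment 45 ≥ 18 mo → qualifies.
Option C: score 707 ≥ 620; DTI 40% > 36%; employment 45 ≥ 6 mo; reserves 4.4 ≥ 3 mo → does not qualify.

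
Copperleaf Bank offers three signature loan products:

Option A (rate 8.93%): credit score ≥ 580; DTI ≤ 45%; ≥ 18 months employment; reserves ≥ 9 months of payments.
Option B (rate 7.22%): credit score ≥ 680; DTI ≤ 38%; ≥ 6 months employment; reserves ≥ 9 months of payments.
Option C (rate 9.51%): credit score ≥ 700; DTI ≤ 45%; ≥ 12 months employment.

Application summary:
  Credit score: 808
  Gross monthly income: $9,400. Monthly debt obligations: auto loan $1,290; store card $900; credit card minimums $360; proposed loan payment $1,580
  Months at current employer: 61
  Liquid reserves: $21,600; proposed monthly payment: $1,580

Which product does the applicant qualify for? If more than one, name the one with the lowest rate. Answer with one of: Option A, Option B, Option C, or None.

Option A

Total debts = (1,290 + 900 + 360 + 1,580) = 4,130; DTI = 4,130/9,400 = 43.9%.
Reserves = 21,600/1,580 = 13.7 months.
Option A: score 808 ≥ 580; DTI 43.9% ≤ 45%; employment 61 ≥ 18 mo; reserves 13.7 ≥ 9 mo → qualifies.
Option B: score 808 ≥ 680; DTI 43.9% > 38%; employment 61 ≥ 6 mo; reserves 13.7 ≥ 9 mo → does not qualify.
Option C: score 808 ≥ 700; DTI 43.9% ≤ 45%; employment 61 ≥ 12 mo → qualifies.
Qualifying: Option A, Option C. Lowest rate is 8.93% → Option A.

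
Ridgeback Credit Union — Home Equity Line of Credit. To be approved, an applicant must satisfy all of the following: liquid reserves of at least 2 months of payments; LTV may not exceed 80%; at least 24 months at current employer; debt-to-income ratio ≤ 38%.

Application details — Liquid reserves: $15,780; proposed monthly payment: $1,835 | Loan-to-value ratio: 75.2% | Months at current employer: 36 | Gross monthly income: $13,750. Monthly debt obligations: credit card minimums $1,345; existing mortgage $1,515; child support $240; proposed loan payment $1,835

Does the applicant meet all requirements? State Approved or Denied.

Approved

Reserves: 15,780 ÷ 1,835 = 8.6 months (meets 2-month minimum)
LTV 75.2% — within 80%
Employment 36 ≥ 24 months
Total monthly debts = (1,345 + 1,515 + 240 + 1,835) = 4,935. DTI: 4,935 ÷ 13,750 = 35.9%, within the 38% cap
All criteria satisfied.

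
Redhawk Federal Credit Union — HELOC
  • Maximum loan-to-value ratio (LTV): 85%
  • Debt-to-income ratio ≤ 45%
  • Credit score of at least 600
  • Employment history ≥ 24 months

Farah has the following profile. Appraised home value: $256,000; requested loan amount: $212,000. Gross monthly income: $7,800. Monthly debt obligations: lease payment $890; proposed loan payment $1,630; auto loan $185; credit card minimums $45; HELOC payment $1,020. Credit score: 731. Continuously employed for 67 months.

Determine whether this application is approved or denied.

Denied

Loan-to-value = 212,000/256,000 = 82.8% — pass (85% max)
Total monthly debts = (890 + 1,630 + 185 + 45 + 1,020) = 3,770. DTI = 3,770/7,800 = 48.3% > 45%
Credit score 731 ≥ 600 (meets)
Employment 67 ≥ 24 months
Fails on DTI.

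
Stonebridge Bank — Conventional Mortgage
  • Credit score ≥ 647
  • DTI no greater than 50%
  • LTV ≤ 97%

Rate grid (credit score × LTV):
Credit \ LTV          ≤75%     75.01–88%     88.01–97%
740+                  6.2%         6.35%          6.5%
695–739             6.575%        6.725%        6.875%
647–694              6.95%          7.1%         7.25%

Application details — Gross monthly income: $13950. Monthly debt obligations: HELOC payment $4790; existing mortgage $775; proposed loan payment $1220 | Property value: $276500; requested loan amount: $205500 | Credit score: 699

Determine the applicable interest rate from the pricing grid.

6.575%

Credit score 699 ≥ 647; Total monthly debts = (4,790 + 775 + 1,220) = 6,785. DTI: 6,785 ÷ 13,950 = 48.6%, within the 50% cap
LTV: 205,500 ÷ 276,500 = 74.3%, within 97% cap
Credit 699 → row 695–739; LTV 74.3% → column ≤75%. Grid cell → 6.575%.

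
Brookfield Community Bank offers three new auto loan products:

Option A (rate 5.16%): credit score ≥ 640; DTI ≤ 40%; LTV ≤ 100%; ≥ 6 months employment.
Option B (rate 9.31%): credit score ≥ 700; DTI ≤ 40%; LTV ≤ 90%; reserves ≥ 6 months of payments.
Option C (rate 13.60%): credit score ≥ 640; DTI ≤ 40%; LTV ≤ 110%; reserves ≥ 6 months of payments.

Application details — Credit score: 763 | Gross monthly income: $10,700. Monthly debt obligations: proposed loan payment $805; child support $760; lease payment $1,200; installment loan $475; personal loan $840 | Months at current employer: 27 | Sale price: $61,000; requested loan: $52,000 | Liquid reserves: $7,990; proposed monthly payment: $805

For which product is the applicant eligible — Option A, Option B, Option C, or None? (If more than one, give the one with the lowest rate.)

Total debts = (805 + 760 + 1,200 + 475 + 840) = 4,080; DTI = 4,080/10,700 = 38.1%.
LTV = 52,000/61,000 = 85.2%.
Reserves = 7,990/805 = 9.9 months.
Option A: score 763 ≥ 640; DTI 38.1% ≤ 40%; LTV 85.2% ≤ 100%; employment 27 ≥ 6 mo → qualifies.
Option B: score 763 ≥ 700; DTI 38.1% ≤ 40%; LTV 85.2% ≤ 90%; reserves 9.9 ≥ 6 mo → qualifies.
Option C: score 763 ≥ 640; DTI 38.1% ≤ 40%; LTV 85.2% ≤ 110%; reserves 9.9 ≥ 6 mo → qualifies.
Qualifying: Option A, Option B, Option C. Lowest rate is 5.16% → Option A.

Option A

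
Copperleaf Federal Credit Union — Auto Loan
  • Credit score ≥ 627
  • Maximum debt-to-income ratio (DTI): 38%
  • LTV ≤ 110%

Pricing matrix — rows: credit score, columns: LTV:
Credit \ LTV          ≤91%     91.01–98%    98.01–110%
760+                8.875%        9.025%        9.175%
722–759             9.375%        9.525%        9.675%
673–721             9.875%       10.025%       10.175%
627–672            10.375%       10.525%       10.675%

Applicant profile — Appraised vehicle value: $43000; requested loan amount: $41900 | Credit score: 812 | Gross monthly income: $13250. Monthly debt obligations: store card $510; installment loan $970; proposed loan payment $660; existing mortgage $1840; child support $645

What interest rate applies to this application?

9.025%

Credit score 812 ≥ 627; Total monthly debts = (510 + 970 + 660 + 1,840 + 645) = 4,625. Debt-to-income = 4,625/13,250 = 34.9% — meets 38% limit
LTV = 41,900/43,000 = 97.4% ≤ 110%
Score 812 is in the 760+ band; LTV 97.4% is in the 91.01–98% band → 9.025%.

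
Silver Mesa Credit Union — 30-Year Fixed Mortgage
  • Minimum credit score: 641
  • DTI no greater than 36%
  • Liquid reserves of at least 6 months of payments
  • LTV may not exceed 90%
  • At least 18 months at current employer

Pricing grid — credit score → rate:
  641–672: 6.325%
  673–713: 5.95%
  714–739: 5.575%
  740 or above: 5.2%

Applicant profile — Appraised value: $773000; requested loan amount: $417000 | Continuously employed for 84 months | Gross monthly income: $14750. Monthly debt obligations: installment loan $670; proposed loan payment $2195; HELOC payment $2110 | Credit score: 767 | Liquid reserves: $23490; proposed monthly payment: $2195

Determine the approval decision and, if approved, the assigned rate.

Credit score 767 ≥ 641 (meets minimum)
Employment 84 ≥ 18 months
Reserves = 23,490/2,195 = 10.7 months ≥ 6
Loan-to-value = 417,000/773,000 = 53.9% — pass (90% max)
Total monthly debts = (670 + 2,195 + 2,110) = 4,975. Debt-to-income = 4,975/14,750 = 33.7% — meets 36% limit
All requirements met. Score 767 falls in the 740 or above tier → 5.2%.

Approved at 5.2%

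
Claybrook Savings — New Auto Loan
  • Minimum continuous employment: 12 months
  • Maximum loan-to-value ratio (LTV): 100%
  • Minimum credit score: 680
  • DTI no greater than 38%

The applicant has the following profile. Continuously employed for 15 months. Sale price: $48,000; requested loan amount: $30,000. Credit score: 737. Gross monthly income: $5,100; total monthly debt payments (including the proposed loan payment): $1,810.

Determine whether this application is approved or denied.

Employment 15 ≥ 12 months
LTV: 30,000 ÷ 48,000 = 62.5%, within 100% cap
Credit score 737 ≥ 680 (meets)
DTI: 1,810 ÷ 5,100 = 35.5%, within the 38% cap
All criteria satisfied.

Approved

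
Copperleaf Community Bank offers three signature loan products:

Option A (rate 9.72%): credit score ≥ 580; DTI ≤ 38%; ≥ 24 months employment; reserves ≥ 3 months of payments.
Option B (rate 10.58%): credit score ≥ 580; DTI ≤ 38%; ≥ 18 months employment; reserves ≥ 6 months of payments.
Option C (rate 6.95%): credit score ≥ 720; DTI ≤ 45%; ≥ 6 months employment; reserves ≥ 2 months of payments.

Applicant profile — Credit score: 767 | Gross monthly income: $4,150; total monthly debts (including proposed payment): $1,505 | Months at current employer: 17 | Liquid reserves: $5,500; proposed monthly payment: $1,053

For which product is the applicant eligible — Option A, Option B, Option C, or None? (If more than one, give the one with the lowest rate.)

DTI = 1,505/4,150 = 36.3%.
Reserves = 5,500/1,053 = 5.2 months.
Option A: score 767 ≥ 580; DTI 36.3% ≤ 38%; employment 17 < 24 mo; reserves 5.2 ≥ 3 mo → does not qualify.
Option B: score 767 ≥ 580; DTI 36.3% ≤ 38%; employment 17 < 18 mo; reserves 5.2 < 6 mo → does not qualify.
Option C: score 767 ≥ 720; DTI 36.3% ≤ 45%; employment 17 ≥ 6 mo; reserves 5.2 ≥ 2 mo → qualifies.

Option C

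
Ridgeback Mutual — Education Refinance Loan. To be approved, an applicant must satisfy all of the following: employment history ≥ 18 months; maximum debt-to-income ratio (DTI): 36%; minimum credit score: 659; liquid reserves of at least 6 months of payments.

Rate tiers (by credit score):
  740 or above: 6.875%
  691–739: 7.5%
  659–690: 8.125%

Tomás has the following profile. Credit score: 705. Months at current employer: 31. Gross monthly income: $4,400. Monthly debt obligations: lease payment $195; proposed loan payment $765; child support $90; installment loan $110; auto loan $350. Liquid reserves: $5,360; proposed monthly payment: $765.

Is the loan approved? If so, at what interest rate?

Credit score 705 ≥ 659 (meets minimum)
Total monthly debts = (195 + 765 + 90 + 110 + 350) = 1,510. Debt-to-income = 1,510/4,400 = 34.3% — meets 36% limit
Employment 31 ≥ 18 months
Reserves: 5,360 ÷ 765 = 7.0 months (meets 6-month minimum)
All requirements met. Score 705 falls in the 691–739 tier → 7.5%.

Approved at 7.5%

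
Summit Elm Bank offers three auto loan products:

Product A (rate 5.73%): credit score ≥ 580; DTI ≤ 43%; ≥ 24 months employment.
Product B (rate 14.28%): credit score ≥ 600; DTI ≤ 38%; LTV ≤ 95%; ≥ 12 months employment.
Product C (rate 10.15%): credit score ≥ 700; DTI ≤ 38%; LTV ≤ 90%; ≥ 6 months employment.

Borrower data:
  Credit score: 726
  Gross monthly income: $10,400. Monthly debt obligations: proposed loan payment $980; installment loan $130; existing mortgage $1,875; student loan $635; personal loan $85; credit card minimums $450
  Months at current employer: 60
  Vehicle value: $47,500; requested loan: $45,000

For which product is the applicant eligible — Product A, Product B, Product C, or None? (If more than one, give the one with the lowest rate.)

Product A

Total debts = (980 + 130 + 1,875 + 635 + 85 + 450) = 4,155; DTI = 4,155/10,400 = 40%.
LTV = 45,000/47,500 = 94.7%.
Product A: score 726 ≥ 580; DTI 40% ≤ 43%; employment 60 ≥ 24 mo → qualifies.
Product B: score 726 ≥ 600; DTI 40% > 38%; LTV 94.7% ≤ 95%; employment 60 ≥ 12 mo → does not qualify.
Product C: score 726 ≥ 700; DTI 40% > 38%; LTV 94.7% > 90%; employment 60 ≥ 6 mo → does not qualify.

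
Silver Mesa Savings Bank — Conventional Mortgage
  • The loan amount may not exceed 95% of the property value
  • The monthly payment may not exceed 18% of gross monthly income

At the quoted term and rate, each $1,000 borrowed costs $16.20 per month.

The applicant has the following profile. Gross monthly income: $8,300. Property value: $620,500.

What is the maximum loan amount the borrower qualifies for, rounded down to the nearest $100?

Payment cap: 18% × $8,300 = $1,494/month.
At $16.20 per $1,000, that supports 1,494/16.20 × 1,000 ≈ $92,222 → $92,200.
LTV cap: 95% × $620,500 = $589,475 → $589,400.
Binding constraint: payment-to-income.

$92,200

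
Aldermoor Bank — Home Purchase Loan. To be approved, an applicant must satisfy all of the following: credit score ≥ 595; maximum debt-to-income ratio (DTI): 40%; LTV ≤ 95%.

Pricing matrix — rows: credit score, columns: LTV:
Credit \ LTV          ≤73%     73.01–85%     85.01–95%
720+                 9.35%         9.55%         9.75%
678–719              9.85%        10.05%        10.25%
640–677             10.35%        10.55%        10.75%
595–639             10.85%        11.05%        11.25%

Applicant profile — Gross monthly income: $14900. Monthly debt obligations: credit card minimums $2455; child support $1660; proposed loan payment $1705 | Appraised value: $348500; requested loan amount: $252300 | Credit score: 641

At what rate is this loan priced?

10.35%

Credit score 641 ≥ 595; Total monthly debts = (2,455 + 1,660 + 1,705) = 5,820. DTI = 5,820/14,900 = 39.1% ≤ 40%
LTV: 252,300 ÷ 348,500 = 72.4%, within 95% cap
Row: 641 falls in 640–677. Column: 72.4% falls in ≤73%. Rate = 10.35%.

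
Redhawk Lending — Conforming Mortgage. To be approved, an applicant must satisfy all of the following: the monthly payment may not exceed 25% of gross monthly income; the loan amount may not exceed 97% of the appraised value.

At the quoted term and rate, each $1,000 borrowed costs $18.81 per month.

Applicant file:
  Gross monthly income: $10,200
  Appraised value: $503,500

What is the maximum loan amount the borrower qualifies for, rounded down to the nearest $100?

$135,500

Payment cap: 25% × $10,200 = $2,550/month.
At $18.81 per $1,000, that supports 2,550/18.81 × 1,000 ≈ $135,566 → $135,500.
LTV cap: 97% × $503,500 = $488,395 → $488,300.
Binding constraint: payment-to-income.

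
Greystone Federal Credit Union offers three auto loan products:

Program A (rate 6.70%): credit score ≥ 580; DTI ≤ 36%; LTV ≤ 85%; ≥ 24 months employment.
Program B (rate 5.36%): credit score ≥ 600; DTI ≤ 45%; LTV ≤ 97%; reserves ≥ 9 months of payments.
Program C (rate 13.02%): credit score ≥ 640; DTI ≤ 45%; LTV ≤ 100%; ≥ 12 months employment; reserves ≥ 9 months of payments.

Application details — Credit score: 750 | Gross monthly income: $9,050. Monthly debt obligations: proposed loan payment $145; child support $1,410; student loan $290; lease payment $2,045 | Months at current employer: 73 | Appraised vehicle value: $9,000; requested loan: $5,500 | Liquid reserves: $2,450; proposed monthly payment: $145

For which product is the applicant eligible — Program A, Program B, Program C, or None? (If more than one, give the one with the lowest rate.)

Total debts = (145 + 1,410 + 290 + 2,045) = 3,890; DTI = 3,890/9,050 = 43%.
LTV = 5,500/9,000 = 61.1%.
Reserves = 2,450/145 = 16.9 months.
Program A: score 750 ≥ 580; DTI 43% > 36%; LTV 61.1% ≤ 85%; employment 73 ≥ 24 mo → does not qualify.
Program B: score 750 ≥ 600; DTI 43% ≤ 45%; LTV 61.1% ≤ 97%; reserves 16.9 ≥ 9 mo → qualifies.
Program C: score 750 ≥ 640; DTI 43% ≤ 45%; LTV 61.1% ≤ 100%; employment 73 ≥ 12 mo; reserves 16.9 ≥ 9 mo → qualifies.
Qualifying: Program B, Program C. Lowest rate is 5.36% → Program B.

Program B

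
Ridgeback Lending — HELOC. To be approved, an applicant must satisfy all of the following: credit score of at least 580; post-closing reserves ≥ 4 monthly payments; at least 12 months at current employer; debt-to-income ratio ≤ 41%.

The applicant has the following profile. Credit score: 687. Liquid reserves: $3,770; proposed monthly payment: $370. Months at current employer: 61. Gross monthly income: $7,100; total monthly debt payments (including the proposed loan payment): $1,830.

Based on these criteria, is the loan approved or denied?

Approved

Credit score 687 ≥ 580 (meets)
Reserves = 3,770/370 = 10.2 months ≥ 4
Employment 61 ≥ 12 months
Debt-to-income = 1,830/7,100 = 25.8% — meets 41% limit
All criteria satisfied.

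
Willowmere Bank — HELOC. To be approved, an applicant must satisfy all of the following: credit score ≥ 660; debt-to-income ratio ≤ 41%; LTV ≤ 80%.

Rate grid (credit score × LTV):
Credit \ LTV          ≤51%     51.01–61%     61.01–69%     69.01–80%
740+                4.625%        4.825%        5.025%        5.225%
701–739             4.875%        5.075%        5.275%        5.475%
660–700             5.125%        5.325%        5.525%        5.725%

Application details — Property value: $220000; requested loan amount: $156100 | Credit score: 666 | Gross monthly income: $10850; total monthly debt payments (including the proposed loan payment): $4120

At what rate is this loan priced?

Credit score 666 ≥ 660; DTI: 4,120 ÷ 10,850 = 38%, within the 41% cap
LTV: 156,100 ÷ 220,000 = 71%, within 80% cap
Row: 666 falls in 660–700. Column: 71% falls in 69.01–80%. Rate = 5.725%.

5.725%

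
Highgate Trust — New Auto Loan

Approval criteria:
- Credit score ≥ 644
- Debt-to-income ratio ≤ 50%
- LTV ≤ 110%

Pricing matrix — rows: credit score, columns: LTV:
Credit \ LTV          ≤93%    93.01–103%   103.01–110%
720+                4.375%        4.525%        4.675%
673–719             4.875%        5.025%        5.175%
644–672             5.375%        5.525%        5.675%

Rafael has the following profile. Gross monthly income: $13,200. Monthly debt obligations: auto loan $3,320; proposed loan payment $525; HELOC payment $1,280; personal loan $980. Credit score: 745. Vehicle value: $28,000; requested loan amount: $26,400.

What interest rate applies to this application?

4.525%

Credit score 745 ≥ 644; Total monthly debts = (3,320 + 525 + 1,280 + 980) = 6,105. DTI = 6,105/13,200 = 46.2% ≤ 50%
LTV: 26,400 ÷ 28,000 = 94.3%, within 110% cap
Row: 745 falls in 720+. Column: 94.3% falls in 93.01–103%. Rate = 4.525%.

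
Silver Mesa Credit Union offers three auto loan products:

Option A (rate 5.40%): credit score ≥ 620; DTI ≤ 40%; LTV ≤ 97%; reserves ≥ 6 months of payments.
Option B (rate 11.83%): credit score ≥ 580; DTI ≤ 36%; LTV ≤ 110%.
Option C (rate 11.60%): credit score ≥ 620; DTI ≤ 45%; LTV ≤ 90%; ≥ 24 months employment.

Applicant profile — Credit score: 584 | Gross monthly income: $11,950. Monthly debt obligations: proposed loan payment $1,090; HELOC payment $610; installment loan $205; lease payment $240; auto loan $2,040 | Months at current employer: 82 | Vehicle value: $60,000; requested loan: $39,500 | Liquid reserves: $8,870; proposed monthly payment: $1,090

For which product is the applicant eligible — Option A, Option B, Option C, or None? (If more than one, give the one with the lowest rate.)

Option B

Total debts = (1,090 + 610 + 205 + 240 + 2,040) = 4,185; DTI = 4,185/11,950 = 35%.
LTV = 39,500/60,000 = 65.8%.
Reserves = 8,870/1,090 = 8.1 months.
Option A: score 584 < 620; DTI 35% ≤ 40%; LTV 65.8% ≤ 97%; reserves 8.1 ≥ 6 mo → does not qualify.
Option B: score 584 ≥ 580; DTI 35% ≤ 36%; LTV 65.8% ≤ 110% → qualifies.
Option C: score 584 < 620; DTI 35% ≤ 45%; LTV 65.8% ≤ 90%; employment 82 ≥ 24 mo → does not qualify.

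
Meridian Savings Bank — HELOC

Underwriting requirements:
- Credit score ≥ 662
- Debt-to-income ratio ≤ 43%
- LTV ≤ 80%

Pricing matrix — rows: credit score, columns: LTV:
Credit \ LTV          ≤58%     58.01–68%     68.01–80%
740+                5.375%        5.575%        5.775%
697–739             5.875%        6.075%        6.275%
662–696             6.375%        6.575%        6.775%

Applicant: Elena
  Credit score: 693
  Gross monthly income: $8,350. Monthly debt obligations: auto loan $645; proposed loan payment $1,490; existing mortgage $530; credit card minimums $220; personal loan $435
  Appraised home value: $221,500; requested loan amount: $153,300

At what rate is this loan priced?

6.775%

Credit score 693 ≥ 662; Total monthly debts = (645 + 1,490 + 530 + 220 + 435) = 3,320. DTI = 3,320/8,350 = 39.8% ≤ 43%
LTV: 153,300 ÷ 221,500 = 69.2%, within 80% cap
Credit 693 → row 662–696; LTV 69.2% → column 68.01–80%. Grid cell → 6.775%.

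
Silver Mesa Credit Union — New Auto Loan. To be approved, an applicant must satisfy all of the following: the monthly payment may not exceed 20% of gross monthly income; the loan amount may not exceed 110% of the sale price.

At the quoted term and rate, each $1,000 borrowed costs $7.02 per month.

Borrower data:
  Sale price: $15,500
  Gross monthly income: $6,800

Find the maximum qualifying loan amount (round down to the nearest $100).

Payment cap: 20% × $6,800 = $1,360/month.
At $7.02 per $1,000, that supports 1,360/7.02 × 1,000 ≈ $193,732 → $193,700.
LTV cap: 110% × $15,500 = $17,050 → $17,000.
Binding constraint: loan-to-value.

$17,000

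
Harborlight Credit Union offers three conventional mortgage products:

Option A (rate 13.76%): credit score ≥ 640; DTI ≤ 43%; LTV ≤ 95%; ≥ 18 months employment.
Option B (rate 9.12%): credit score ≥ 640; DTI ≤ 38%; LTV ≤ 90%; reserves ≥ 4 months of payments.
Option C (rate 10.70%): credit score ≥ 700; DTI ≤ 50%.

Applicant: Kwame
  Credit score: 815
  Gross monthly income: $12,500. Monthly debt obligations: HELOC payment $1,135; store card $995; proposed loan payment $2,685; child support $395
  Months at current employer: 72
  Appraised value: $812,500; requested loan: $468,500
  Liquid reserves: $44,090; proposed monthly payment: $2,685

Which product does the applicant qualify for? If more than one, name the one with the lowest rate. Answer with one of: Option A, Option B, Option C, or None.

Option C

Total debts = (1,135 + 995 + 2,685 + 395) = 5,210; DTI = 5,210/12,500 = 41.7%.
LTV = 468,500/812,500 = 57.7%.
Reserves = 44,090/2,685 = 16.4 months.
Option A: score 815 ≥ 640; DTI 41.7% ≤ 43%; LTV 57.7% ≤ 95%; employment 72 ≥ 18 mo → qualifies.
Option B: score 815 ≥ 640; DTI 41.7% > 38%; LTV 57.7% ≤ 90%; reserves 16.4 ≥ 4 mo → does not qualify.
Option C: score 815 ≥ 700; DTI 41.7% ≤ 50% → qualifies.
Qualifying: Option A, Option C. Lowest rate is 10.70% → Option C.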